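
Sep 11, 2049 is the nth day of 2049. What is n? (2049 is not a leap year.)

254

Days in months before Sep: 31 + 28 + 31 + 30 + 31 + 30 + 31 + 31 = 243.
Plus 11 days into Sep → day 254.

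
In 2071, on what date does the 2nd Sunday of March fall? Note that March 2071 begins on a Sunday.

March 2071 begins on a Sunday, so the first Sunday is March 1.
The 2nd Sunday is 1 weeks later: 1 + 7 = 8.

2071-03-08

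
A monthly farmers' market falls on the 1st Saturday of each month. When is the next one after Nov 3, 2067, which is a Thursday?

Nov 5, 2067

Nov 2067 starts on a Tuesday, so its 1st Saturday is Nov 5, 2067 (4 days in).
Nov 5, 2067 is after Nov 3, 2067, so that is the next one.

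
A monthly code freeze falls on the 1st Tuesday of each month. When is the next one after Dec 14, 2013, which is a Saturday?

Jan 7, 2014

Dec 2013 starts on a Sunday, so its 1st Tuesday is Dec 3, 2013 (2 days in).
That is not after Dec 14, 2013, so look at Jan 2014.
Jan 2014 starts on a Wednesday, so its 1st Tuesday is Jan 7, 2014 (6 days in).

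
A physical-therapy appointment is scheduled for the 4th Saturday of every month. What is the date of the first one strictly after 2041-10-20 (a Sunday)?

2041-10-26

October 2041 starts on a Tuesday; its first Saturday is the 5th, so the 4th Saturday is the 26th — 2041-10-26.
2041-10-26 is after 2041-10-20, so that is the next one.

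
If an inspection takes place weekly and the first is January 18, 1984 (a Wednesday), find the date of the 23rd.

June 20, 1984

The 23rd occurrence is 22 intervals after the first: 22 × 7 = 154 days after January 18, 1984.
January has 31 days — 13 days to the end of January leaves 141.
February has 29 days (112 left).
March has 31 days (81 left).
April has 30 days (51 left).
May has 31 days (20 left).
20 days into June → June 20, 1984.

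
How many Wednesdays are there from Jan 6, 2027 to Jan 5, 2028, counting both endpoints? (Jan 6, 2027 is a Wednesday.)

53

Jan 6, 2027 is a Wednesday; the first Wednesday on or after it is Jan 6, 2027.
From Jan 6, 2027 to Jan 5, 2028: 359 + 5 = 364 days (rest of 2027, to Jan 5, 2028 in 2028).
364 ÷ 7 = 52 full weeks with remainder 0, so 52 more Wednesdays after the first → 53.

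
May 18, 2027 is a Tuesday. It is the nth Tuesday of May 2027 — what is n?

Day 18 falls in week ⌈18/7⌉ of the month.
Days 1–7 hold the 1st Tuesday, 8–14 the 2nd, 15–21 the 3rd, 22–28 the 4th, 29–31 the 5th.
18 is in the range for the 3rd.

3rd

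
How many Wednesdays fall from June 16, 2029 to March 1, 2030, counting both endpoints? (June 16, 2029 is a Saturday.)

37

June 16, 2029 is a Saturday; the first Wednesday on or after it is June 20, 2029 (4 days later).
From June 20, 2029 to March 1, 2030: 10 + 31 + 31 + 30 + 31 + 30 + 31 + 31 + 28 + 1 = 254 days (rest of June, July, August, September, October, November, December, January, February, March).
254 ÷ 7 = 36 full weeks with remainder 2, so 36 more Wednesdays after the first → 37.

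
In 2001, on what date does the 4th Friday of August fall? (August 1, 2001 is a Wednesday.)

August 24, 2001

August 2001 begins on a Wednesday, so the first Friday is August 3 (2 days later).
The 4th Friday is 3 weeks later: 3 + 21 = 24.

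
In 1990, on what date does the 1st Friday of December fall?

1990-12-07

The first Friday of December 1990 is December 7.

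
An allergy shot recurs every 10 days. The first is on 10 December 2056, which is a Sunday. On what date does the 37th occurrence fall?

The 37th occurrence is 36 intervals after the first: 36 × 10 = 360 days after 10 December 2056.
December has 31 days — 21 days to the end of December leaves 339.
January has 31 days (308 left).
February has 28 days (280 left).
March has 31 days (249 left).
April has 30 days (219 left).
May has 31 days (188 left).
June has 30 days (158 left).
July has 31 days (127 left).
August has 31 days (96 left).
September has 30 days (66 left).
October has 31 days (35 left).
November has 30 days (5 left).
5 days into December → 5 December 2057.

5 December 2057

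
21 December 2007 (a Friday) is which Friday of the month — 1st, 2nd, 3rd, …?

Day 21 falls in week ⌈21/7⌉ of the month.
Days 1–7 hold the 1st Friday, 8–14 the 2nd, 15–21 the 3rd, 22–28 the 4th, 29–31 the 5th.
21 is in the range for the 3rd.

3rd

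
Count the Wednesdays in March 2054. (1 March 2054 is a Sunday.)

1 March 2054 is a Sunday; the first Wednesday on or after it is 4 March 2054 (3 days later).
From 4 March 2054 to 31 March 2054 is 31 − 4 = 27 days.
27 ÷ 7 = 3 full weeks with remainder 6, so 3 more Wednesdays after the first → 4.

4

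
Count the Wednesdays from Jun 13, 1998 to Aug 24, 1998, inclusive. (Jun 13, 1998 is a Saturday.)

10

Jun 13, 1998 is a Saturday; the first Wednesday on or after it is Jun 17, 1998 (4 days later).
From Jun 17, 1998 to Aug 24, 1998: 13 + 31 + 24 = 68 days (rest of Jun, Jul, Aug).
68 ÷ 7 = 9 full weeks with remainder 5, so 9 more Wednesdays after the first → 10.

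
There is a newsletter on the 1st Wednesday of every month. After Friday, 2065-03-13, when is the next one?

March 2065 starts on a Sunday, so its 1st Wednesday is 2065-03-04 (3 days in).
That is not after 2065-03-13, so look at April 2065.
April 2065 starts on a Wednesday, so its 1st Wednesday is 2065-04-01.

2065-04-01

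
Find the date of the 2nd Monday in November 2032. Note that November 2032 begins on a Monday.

8 November 2032

November 2032 begins on a Monday, so the first Monday is November 1.
The 2nd Monday is 1 weeks later: 1 + 7 = 8.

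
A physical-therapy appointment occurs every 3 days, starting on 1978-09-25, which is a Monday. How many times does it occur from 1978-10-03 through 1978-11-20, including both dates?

Occurrences land 3·i days after 1978-09-25 for i = 0, 1, 2, …
1978-10-03 is 8 days after the start; 8 ÷ 3 = 2 remainder 2; since the remainder is 2, round up to i = 3. First occurrence in the window: #4 on 1978-10-04 (3×3 = 9 days in).
1978-11-20 is 56 days after the start; 56 ÷ 3 = 18 remainder 2. Last occurrence in the window: #19 on 1978-11-18.
Occurrences #4 through #19: 16 in total.

16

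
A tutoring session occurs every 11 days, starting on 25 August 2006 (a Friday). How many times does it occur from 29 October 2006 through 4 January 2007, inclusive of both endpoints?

Occurrences land 11·i days after 25 August 2006 for i = 0, 1, 2, …
29 October 2006 is 65 days after the start; 65 ÷ 11 = 5 remainder 10; since the remainder is 10, round up to i = 6. First occurrence in the window: #7 on 30 October 2006 (6×11 = 66 days in).
4 January 2007 is 132 days after the start; 132 ÷ 11 = 12 remainder 0. Last occurrence in the window: #13 on 4 January 2007.
Occurrences #7 through #13: 7 in total.

7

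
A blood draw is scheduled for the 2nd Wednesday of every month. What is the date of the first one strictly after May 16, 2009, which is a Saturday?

June 10, 2009

May 2009 starts on a Friday; its first Wednesday is the 6th, so the 2nd Wednesday is the 13th — May 13, 2009.
That is not after May 16, 2009, so look at June 2009.
June 2009 starts on a Monday; its first Wednesday is the 3rd, so the 2nd Wednesday is the 10th — June 10, 2009.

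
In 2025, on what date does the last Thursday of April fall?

April 24, 2025

April 2025 begins on a Tuesday, so the first Thursday is April 3 (2 days later).
April 2025 has 30 days. Adding weeks: 3, 10, 17, 24 — the last one ≤ 30 is the 24th.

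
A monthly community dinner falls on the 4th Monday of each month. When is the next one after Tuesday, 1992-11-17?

1992-11-23

November 1992 starts on a Sunday; its first Monday is the 2nd, so the 4th Monday is the 23rd — 1992-11-23.
1992-11-23 is after 1992-11-17, so that is the next one.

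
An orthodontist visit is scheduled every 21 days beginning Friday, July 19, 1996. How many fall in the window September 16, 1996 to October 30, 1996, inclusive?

2

Occurrences land 21·i days after July 19, 1996 for i = 0, 1, 2, …
September 16, 1996 is 59 days after the start; 59 ÷ 21 = 2 remainder 17; since the remainder is 17, round up to i = 3. First occurrence in the window: #4 on September 20, 1996 (3×21 = 63 days in).
October 30, 1996 is 103 days after the start; 103 ÷ 21 = 4 remainder 19. Last occurrence in the window: #5 on October 11, 1996.
Occurrences #4 through #5: 2 in total.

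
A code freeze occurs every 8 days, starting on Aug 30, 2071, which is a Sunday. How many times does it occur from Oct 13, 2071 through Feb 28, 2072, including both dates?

17

Occurrences land 8·i days after Aug 30, 2071 for i = 0, 1, 2, …
Oct 13, 2071 is 44 days after the start; 44 ÷ 8 = 5 remainder 4; since the remainder is 4, round up to i = 6. First occurrence in the window: #7 on Oct 17, 2071 (6×8 = 48 days in).
Feb 28, 2072 is 182 days after the start; 182 ÷ 8 = 22 remainder 6. Last occurrence in the window: #23 on Feb 22, 2072.
Occurrences #7 through #23: 17 in total.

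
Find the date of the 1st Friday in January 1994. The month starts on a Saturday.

January 1994 begins on a Saturday, so the first Friday is January 7 (6 days later).

January 7, 1994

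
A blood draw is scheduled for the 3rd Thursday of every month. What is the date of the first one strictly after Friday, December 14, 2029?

December 20, 2029

December 2029 starts on a Saturday; its first Thursday is the 6th, so the 3rd Thursday is the 20th — December 20, 2029.
December 20, 2029 is after December 14, 2029, so that is the next one.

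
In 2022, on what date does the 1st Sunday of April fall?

The first Sunday of April 2022 is April 3.

April 3, 2022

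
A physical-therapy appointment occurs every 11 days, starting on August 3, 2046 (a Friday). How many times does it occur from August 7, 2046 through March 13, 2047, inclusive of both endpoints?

20

Occurrences land 11·i days after August 3, 2046 for i = 0, 1, 2, …
August 7, 2046 is 4 days after the start; 4 ÷ 11 = 0 remainder 4; since the remainder is 4, round up to i = 1. First occurrence in the window: #2 on August 14, 2046 (1×11 = 11 days in).
March 13, 2047 is 222 days after the start; 222 ÷ 11 = 20 remainder 2. Last occurrence in the window: #21 on March 11, 2047.
Occurrences #2 through #21: 20 in total.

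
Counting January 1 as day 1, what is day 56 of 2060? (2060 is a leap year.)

2060-02-25

January has 31 days (56 − 31 = 25 remain).
25 into February → February 25.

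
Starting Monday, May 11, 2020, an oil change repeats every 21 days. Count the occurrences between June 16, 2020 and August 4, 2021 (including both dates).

20

Occurrences land 21·i days after May 11, 2020 for i = 0, 1, 2, …
June 16, 2020 is 36 days after the start; 36 ÷ 21 = 1 remainder 15; since the remainder is 15, round up to i = 2. First occurrence in the window: #3 on June 22, 2020 (2×21 = 42 days in).
August 4, 2021 is 450 days after the start; 450 ÷ 21 = 21 remainder 9. Last occurrence in the window: #22 on July 26, 2021.
Occurrences #3 through #22: 20 in total.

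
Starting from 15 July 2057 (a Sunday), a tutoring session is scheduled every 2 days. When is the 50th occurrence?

21 October 2057

The 50th occurrence is 49 intervals after the first: 49 × 2 = 98 days after 15 July 2057.
July has 31 days — 16 days to the end of July leaves 82.
August has 31 days (51 left).
September has 30 days (21 left).
21 days into October → 21 October 2057.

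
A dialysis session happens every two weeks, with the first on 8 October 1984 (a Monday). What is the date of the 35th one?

The 35th occurrence is 34 intervals after the first: 34 × 14 = 476 days after 8 October 1984.
October has 31 days — 23 days to the end of October leaves 453.
From end of October to end of 1984 is 61 days (392 left).
1985 has 365 days (27 left).
27 days into January → 27 January 1986.

27 January 1986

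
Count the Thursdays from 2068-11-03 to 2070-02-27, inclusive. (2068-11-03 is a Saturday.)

2068-11-03 is a Saturday; the first Thursday on or after it is 2068-11-08 (5 days later).
From 2068-11-08 to 2070-02-27: 53 + 365 + 58 = 476 days (rest of 2068, 2069, to 2070-02-27 in 2070).
476 ÷ 7 = 68 full weeks with remainder 0, so 68 more Thursdays after the first → 69.

69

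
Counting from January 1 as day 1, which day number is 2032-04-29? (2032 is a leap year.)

120

Days in months before April: 31 + 29 + 31 = 91.
Plus 29 days into April → day 120.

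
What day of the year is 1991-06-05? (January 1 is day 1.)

Days in months before June: 31 + 28 + 31 + 30 + 31 = 151.
Plus 5 days into June → day 156.

156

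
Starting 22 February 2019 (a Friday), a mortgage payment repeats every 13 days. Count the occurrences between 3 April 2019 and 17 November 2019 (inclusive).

Occurrences land 13·i days after 22 February 2019 for i = 0, 1, 2, …
3 April 2019 is 40 days after the start; 40 ÷ 13 = 3 remainder 1; since the remainder is 1, round up to i = 4. First occurrence in the window: #5 on 15 April 2019 (4×13 = 52 days in).
17 November 2019 is 268 days after the start; 268 ÷ 13 = 20 remainder 8. Last occurrence in the window: #21 on 9 November 2019.
Occurrences #5 through #21: 17 in total.

17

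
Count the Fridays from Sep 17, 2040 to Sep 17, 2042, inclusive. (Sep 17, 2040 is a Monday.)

104

Sep 17, 2040 is a Monday; the first Friday on or after it is Sep 21, 2040 (4 days later).
From Sep 21, 2040 to Sep 17, 2042: 101 + 365 + 260 = 726 days (rest of 2040, 2041, to Sep 17, 2042 in 2042).
726 ÷ 7 = 103 full weeks with remainder 5, so 103 more Fridays after the first → 104.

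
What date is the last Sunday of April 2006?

30 April 2006

The first Sunday of April 2006 is April 2.
April 2006 has 30 days. Adding weeks: 2, 9, 16, 23, 30 — the last one ≤ 30 is the 30th.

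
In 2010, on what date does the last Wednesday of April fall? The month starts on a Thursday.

April 28, 2010

April 2010 begins on a Thursday, so the first Wednesday is April 7 (6 days later).
April 2010 has 30 days. Adding weeks: 7, 14, 21, 28 — the last one ≤ 30 is the 28th.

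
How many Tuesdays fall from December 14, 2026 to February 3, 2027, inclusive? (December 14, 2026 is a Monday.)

8

December 14, 2026 is a Monday; the first Tuesday on or after it is December 15, 2026 (1 day later).
From December 15, 2026 to February 3, 2027: 16 + 31 + 3 = 50 days (rest of December, January, February).
50 ÷ 7 = 7 full weeks with remainder 1, so 7 more Tuesdays after the first → 8.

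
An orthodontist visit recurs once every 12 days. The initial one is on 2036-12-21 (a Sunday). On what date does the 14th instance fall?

2037-05-26

The 14th occurrence is 13 intervals after the first: 13 × 12 = 156 days after 2036-12-21.
December has 31 days — 10 days to the end of December leaves 146.
January has 31 days (115 left).
February has 28 days (87 left).
March has 31 days (56 left).
April has 30 days (26 left).
26 days into May → 2037-05-26.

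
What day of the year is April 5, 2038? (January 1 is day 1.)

Days in months before April: 31 + 28 + 31 = 90.
Plus 5 days into April → day 95.

95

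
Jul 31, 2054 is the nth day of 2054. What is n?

212

Days in months before Jul: 31 + 28 + 31 + 30 + 31 + 30 = 181.
Plus 31 days into Jul → day 212.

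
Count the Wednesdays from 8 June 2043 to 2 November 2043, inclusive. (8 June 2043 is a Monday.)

8 June 2043 is a Monday; the first Wednesday on or after it is 10 June 2043 (2 days later).
From 10 June 2043 to 2 November 2043: 20 + 31 + 31 + 30 + 31 + 2 = 145 days (rest of June, July, August, September, October, November).
145 ÷ 7 = 20 full weeks with remainder 5, so 20 more Wednesdays after the first → 21.

21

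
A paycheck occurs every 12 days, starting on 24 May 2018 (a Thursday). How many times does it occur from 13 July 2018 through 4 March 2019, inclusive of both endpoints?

19

Occurrences land 12·i days after 24 May 2018 for i = 0, 1, 2, …
13 July 2018 is 50 days after the start; 50 ÷ 12 = 4 remainder 2; since the remainder is 2, round up to i = 5. First occurrence in the window: #6 on 23 July 2018 (5×12 = 60 days in).
4 March 2019 is 284 days after the start; 284 ÷ 12 = 23 remainder 8. Last occurrence in the window: #24 on 24 February 2019.
Occurrences #6 through #24: 19 in total.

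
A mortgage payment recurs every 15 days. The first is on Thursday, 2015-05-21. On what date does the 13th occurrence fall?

The 13th occurrence is 12 intervals after the first: 12 × 15 = 180 days after 2015-05-21.
May has 31 days — 10 days to the end of May leaves 170.
June has 30 days (140 left).
July has 31 days (109 left).
August has 31 days (78 left).
September has 30 days (48 left).
October has 31 days (17 left).
17 days into November → 2015-11-17.

2015-11-17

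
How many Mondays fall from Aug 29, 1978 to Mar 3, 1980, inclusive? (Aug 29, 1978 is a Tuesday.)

79

Aug 29, 1978 is a Tuesday; the first Monday on or after it is Sep 4, 1978 (6 days later).
From Sep 4, 1978 to Mar 3, 1980: 118 + 365 + 63 = 546 days (rest of 1978, 1979, to Mar 3, 1980 in 1980).
546 ÷ 7 = 78 full weeks with remainder 0, so 78 more Mondays after the first → 79.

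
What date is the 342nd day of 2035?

8 December 2035

January has 31 days (342 − 31 = 311 remain).
February has 28 days (311 − 28 = 283 remain).
March has 31 days (283 − 31 = 252 remain).
April has 30 days (252 − 30 = 222 remain).
May has 31 days (222 − 31 = 191 remain).
June has 30 days (191 − 30 = 161 remain).
July has 31 days (161 − 31 = 130 remain).
August has 31 days (130 − 31 = 99 remain).
September has 30 days (99 − 30 = 69 remain).
October has 31 days (69 − 31 = 38 remain).
November has 30 days (38 − 30 = 8 remain).
8 into December → December 8.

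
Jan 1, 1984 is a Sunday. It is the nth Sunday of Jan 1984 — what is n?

Day 1 falls in week ⌈1/7⌉ of the month.
Days 1–7 hold the 1st Sunday, 8–14 the 2nd, 15–21 the 3rd, 22–28 the 4th, 29–31 the 5th.
1 is in the range for the 1st.

1st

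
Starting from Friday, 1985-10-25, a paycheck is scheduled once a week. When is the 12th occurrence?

The 12th occurrence is 11 intervals after the first: 11 × 7 = 77 days after 1985-10-25.
October has 31 days — 6 days to the end of October leaves 71.
November has 30 days (41 left).
December has 31 days (10 left).
10 days into January → 1986-01-10.

1986-01-10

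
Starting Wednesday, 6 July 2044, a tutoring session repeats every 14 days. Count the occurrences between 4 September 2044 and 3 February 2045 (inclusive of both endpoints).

11

Occurrences land 14·i days after 6 July 2044 for i = 0, 1, 2, …
4 September 2044 is 60 days after the start; 60 ÷ 14 = 4 remainder 4; since the remainder is 4, round up to i = 5. First occurrence in the window: #6 on 14 September 2044 (5×14 = 70 days in).
3 February 2045 is 212 days after the start; 212 ÷ 14 = 15 remainder 2. Last occurrence in the window: #16 on 1 February 2045.
Occurrences #6 through #16: 11 in total.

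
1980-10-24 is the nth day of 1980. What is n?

Days in months before October: 31 + 29 + 31 + 30 + 31 + 30 + 31 + 31 + 30 = 274.
Plus 24 days into October → day 298.

298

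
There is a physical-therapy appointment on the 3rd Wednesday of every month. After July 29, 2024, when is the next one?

August 21, 2024

July 2024 starts on a Monday; its first Wednesday is the 3rd, so the 3rd Wednesday is the 17th — July 17, 2024.
That is not after July 29, 2024, so look at August 2024.
August 2024 starts on a Thursday; its first Wednesday is the 7th, so the 3rd Wednesday is the 21st — August 21, 2024.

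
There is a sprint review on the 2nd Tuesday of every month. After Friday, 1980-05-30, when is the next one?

May 1980 starts on a Thursday; its first Tuesday is the 6th, so the 2nd Tuesday is the 13th — 1980-05-13.
That is not after 1980-05-30, so look at June 1980.
June 1980 starts on a Sunday; its first Tuesday is the 3rd, so the 2nd Tuesday is the 10th — 1980-06-10.

1980-06-10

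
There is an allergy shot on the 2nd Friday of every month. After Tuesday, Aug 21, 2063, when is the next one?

Aug 2063 starts on a Wednesday; its first Friday is the 3rd, so the 2nd Friday is the 10th — Aug 10, 2063.
That is not after Aug 21, 2063, so look at Sep 2063.
Sep 2063 starts on a Saturday; its first Friday is the 7th, so the 2nd Friday is the 14th — Sep 14, 2063.

Sep 14, 2063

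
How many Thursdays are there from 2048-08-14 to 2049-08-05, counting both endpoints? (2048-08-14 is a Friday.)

2048-08-14 is a Friday; the first Thursday on or after it is 2048-08-20 (6 days later).
From 2048-08-20 to 2049-08-05: 133 + 217 = 350 days (rest of 2048, to 2049-08-05 in 2049).
350 ÷ 7 = 50 full weeks with remainder 0, so 50 more Thursdays after the first → 51.

51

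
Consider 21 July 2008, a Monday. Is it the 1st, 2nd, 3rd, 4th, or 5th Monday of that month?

Day 21 falls in week ⌈21/7⌉ of the month.
Days 1–7 hold the 1st Monday, 8–14 the 2nd, 15–21 the 3rd, 22–28 the 4th, 29–31 the 5th.
21 is in the range for the 3rd.

3rd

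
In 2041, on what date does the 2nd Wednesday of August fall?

The first Wednesday of August 2041 is August 7.
The 2nd Wednesday is 1 weeks later: 7 + 7 = 14.

August 14, 2041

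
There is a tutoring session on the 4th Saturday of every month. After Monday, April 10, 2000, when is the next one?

April 22, 2000

April 2000 starts on a Saturday; its first Saturday is the 1st, so the 4th Saturday is the 22nd — April 22, 2000.
April 22, 2000 is after April 10, 2000, so that is the next one.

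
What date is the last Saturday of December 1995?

30 December 1995

The first Saturday of December 1995 is December 2.
December 1995 has 31 days. Adding weeks: 2, 9, 16, 23, 30 — the last one ≤ 31 is the 30th.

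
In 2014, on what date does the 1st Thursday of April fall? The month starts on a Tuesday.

April 2014 begins on a Tuesday, so the first Thursday is April 3 (2 days later).

3 April 2014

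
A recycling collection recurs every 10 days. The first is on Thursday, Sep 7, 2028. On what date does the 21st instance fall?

The 21st occurrence is 20 intervals after the first: 20 × 10 = 200 days after Sep 7, 2028.
Sep has 30 days — 23 days to the end of Sep leaves 177.
Oct has 31 days (146 left).
Nov has 30 days (116 left).
Dec has 31 days (85 left).
Jan has 31 days (54 left).
Feb has 28 days (26 left).
26 days into Mar → Mar 26, 2029.

Mar 26, 2029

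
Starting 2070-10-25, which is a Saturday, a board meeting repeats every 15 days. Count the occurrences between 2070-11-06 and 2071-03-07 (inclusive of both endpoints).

Occurrences land 15·i days after 2070-10-25 for i = 0, 1, 2, …
2070-11-06 is 12 days after the start; 12 ÷ 15 = 0 remainder 12; since the remainder is 12, round up to i = 1. First occurrence in the window: #2 on 2070-11-09 (1×15 = 15 days in).
2071-03-07 is 133 days after the start; 133 ÷ 15 = 8 remainder 13. Last occurrence in the window: #9 on 2071-02-22.
Occurrences #2 through #9: 8 in total.

8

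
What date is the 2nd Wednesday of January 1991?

9 January 1991

January 1991 begins on a Tuesday, so the first Wednesday is January 2 (1 day later).
The 2nd Wednesday is 1 weeks later: 2 + 7 = 9.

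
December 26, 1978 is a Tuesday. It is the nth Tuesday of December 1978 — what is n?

Day 26 falls in week ⌈26/7⌉ of the month.
Days 1–7 hold the 1st Tuesday, 8–14 the 2nd, 15–21 the 3rd, 22–28 the 4th, 29–31 the 5th.
26 is in the range for the 4th.

4th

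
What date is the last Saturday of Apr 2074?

Apr 2074 begins on a Sunday, so the first Saturday is Apr 7 (6 days later).
Apr 2074 has 30 days. Adding weeks: 7, 14, 21, 28 — the last one ≤ 30 is the 28th.

Apr 28, 2074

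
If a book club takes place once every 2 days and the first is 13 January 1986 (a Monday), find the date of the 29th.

The 29th occurrence is 28 intervals after the first: 28 × 2 = 56 days after 13 January 1986.
January has 31 days — 18 days to the end of January leaves 38.
February has 28 days (10 left).
10 days into March → 10 March 1986.

10 March 1986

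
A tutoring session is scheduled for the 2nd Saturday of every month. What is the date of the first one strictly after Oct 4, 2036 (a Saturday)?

Oct 11, 2036

Oct 2036 starts on a Wednesday; its first Saturday is the 4th, so the 2nd Saturday is the 11th — Oct 11, 2036.
Oct 11, 2036 is after Oct 4, 2036, so that is the next one.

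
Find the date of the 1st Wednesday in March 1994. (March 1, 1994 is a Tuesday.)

1994-03-02

March 1994 begins on a Tuesday, so the first Wednesday is March 2 (1 day later).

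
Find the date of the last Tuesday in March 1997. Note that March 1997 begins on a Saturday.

March 1997 begins on a Saturday, so the first Tuesday is March 4 (3 days later).
March 1997 has 31 days. Adding weeks: 4, 11, 18, 25 — the last one ≤ 31 is the 25th.

25 March 1997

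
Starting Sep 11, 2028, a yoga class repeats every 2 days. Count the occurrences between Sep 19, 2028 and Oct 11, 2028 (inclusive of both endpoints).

12

Occurrences land 2·i days after Sep 11, 2028 for i = 0, 1, 2, …
Sep 19, 2028 is 8 days after the start; 8 ÷ 2 = 4 remainder 0. First occurrence in the window: #5 on Sep 19, 2028 (4×2 = 8 days in).
Oct 11, 2028 is 30 days after the start; 30 ÷ 2 = 15 remainder 0. Last occurrence in the window: #16 on Oct 11, 2028.
Occurrences #5 through #16: 12 in total.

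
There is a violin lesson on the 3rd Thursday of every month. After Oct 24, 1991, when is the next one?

Oct 1991 starts on a Tuesday; its first Thursday is the 3rd, so the 3rd Thursday is the 17th — Oct 17, 1991.
That is not after Oct 24, 1991, so look at Nov 1991.
Nov 1991 starts on a Friday; its first Thursday is the 7th, so the 3rd Thursday is the 21st — Nov 21, 1991.

Nov 21, 1991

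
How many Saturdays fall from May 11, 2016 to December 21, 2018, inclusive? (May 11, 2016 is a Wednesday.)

May 11, 2016 is a Wednesday; the first Saturday on or after it is May 14, 2016 (3 days later).
From May 14, 2016 to December 21, 2018: 231 + 365 + 355 = 951 days (rest of 2016, 2017, to December 21, 2018 in 2018).
951 ÷ 7 = 135 full weeks with remainder 6, so 135 more Saturdays after the first → 136.

136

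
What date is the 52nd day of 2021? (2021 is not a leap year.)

January has 31 days (52 − 31 = 21 remain).
21 into February → February 21.

21 February 2021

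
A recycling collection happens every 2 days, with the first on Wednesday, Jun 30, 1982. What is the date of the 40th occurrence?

The 40th occurrence is 39 intervals after the first: 39 × 2 = 78 days after Jun 30, 1982.
Jun has 30 days — 0 days to the end of Jun leaves 78.
Jul has 31 days (47 left).
Aug has 31 days (16 left).
16 days into Sep → Sep 16, 1982.

Sep 16, 1982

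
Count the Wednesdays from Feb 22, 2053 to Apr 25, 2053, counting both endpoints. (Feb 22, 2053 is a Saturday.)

9

Feb 22, 2053 is a Saturday; the first Wednesday on or after it is Feb 26, 2053 (4 days later).
From Feb 26, 2053 to Apr 25, 2053: 2 + 31 + 25 = 58 days (rest of Feb, Mar, Apr).
58 ÷ 7 = 8 full weeks with remainder 2, so 8 more Wednesdays after the first → 9.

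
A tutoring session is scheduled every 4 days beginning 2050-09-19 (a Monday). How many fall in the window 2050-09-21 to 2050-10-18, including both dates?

Occurrences land 4·i days after 2050-09-19 for i = 0, 1, 2, …
2050-09-21 is 2 days after the start; 2 ÷ 4 = 0 remainder 2; since the remainder is 2, round up to i = 1. First occurrence in the window: #2 on 2050-09-23 (1×4 = 4 days in).
2050-10-18 is 29 days after the start; 29 ÷ 4 = 7 remainder 1. Last occurrence in the window: #8 on 2050-10-17.
Occurrences #2 through #8: 7 in total.

7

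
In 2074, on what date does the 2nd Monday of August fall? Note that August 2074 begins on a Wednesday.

2074-08-13

August 2074 begins on a Wednesday, so the first Monday is August 6 (5 days later).
The 2nd Monday is 1 weeks later: 6 + 7 = 13.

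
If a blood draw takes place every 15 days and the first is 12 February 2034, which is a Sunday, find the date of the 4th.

29 March 2034

The 4th occurrence is 3 intervals after the first: 3 × 15 = 45 days after 12 February 2034.
February has 28 days — 16 days to the end of February leaves 29.
29 days into March → 29 March 2034.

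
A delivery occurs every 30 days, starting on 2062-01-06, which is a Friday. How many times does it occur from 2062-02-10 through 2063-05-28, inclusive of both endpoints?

Occurrences land 30·i days after 2062-01-06 for i = 0, 1, 2, …
2062-02-10 is 35 days after the start; 35 ÷ 30 = 1 remainder 5; since the remainder is 5, round up to i = 2. First occurrence in the window: #3 on 2062-03-07 (2×30 = 60 days in).
2063-05-28 is 507 days after the start; 507 ÷ 30 = 16 remainder 27. Last occurrence in the window: #17 on 2063-05-01.
Occurrences #3 through #17: 15 in total.

15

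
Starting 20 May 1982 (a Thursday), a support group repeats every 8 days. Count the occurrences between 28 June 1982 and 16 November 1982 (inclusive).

18

Occurrences land 8·i days after 20 May 1982 for i = 0, 1, 2, …
28 June 1982 is 39 days after the start; 39 ÷ 8 = 4 remainder 7; since the remainder is 7, round up to i = 5. First occurrence in the window: #6 on 29 June 1982 (5×8 = 40 days in).
16 November 1982 is 180 days after the start; 180 ÷ 8 = 22 remainder 4. Last occurrence in the window: #23 on 12 November 1982.
Occurrences #6 through #23: 18 in total.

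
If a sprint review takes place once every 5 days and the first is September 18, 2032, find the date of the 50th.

May 21, 2033

The 50th occurrence is 49 intervals after the first: 49 × 5 = 245 days after September 18, 2032.
September has 30 days — 12 days to the end of September leaves 233.
October has 31 days (202 left).
November has 30 days (172 left).
December has 31 days (141 left).
January has 31 days (110 left).
February has 28 days (82 left).
March has 31 days (51 left).
April has 30 days (21 left).
21 days into May → May 21, 2033.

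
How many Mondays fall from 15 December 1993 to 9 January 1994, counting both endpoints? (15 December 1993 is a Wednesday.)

3

15 December 1993 is a Wednesday; the first Monday on or after it is 20 December 1993 (5 days later).
From 20 December 1993 to 9 January 1994: 11 + 9 = 20 days (rest of December, January).
20 ÷ 7 = 2 full weeks with remainder 6, so 2 more Mondays after the first → 3.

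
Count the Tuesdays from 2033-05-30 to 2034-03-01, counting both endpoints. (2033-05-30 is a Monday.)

2033-05-30 is a Monday; the first Tuesday on or after it is 2033-05-31 (1 day later).
From 2033-05-31 to 2034-03-01: 0 + 30 + 31 + 31 + 30 + 31 + 30 + 31 + 31 + 28 + 1 = 274 days (rest of May, June, July, August, September, October, November, December, January, February, March).
274 ÷ 7 = 39 full weeks with remainder 1, so 39 more Tuesdays after the first → 40.

40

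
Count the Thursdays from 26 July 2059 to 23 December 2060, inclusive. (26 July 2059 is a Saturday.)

74

26 July 2059 is a Saturday; the first Thursday on or after it is 31 July 2059 (5 days later).
From 31 July 2059 to 23 December 2060: 153 + 358 = 511 days (rest of 2059, to 23 December 2060 in 2060).
511 ÷ 7 = 73 full weeks with remainder 0, so 73 more Thursdays after the first → 74.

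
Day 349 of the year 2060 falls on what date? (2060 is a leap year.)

Jan has 31 days (349 − 31 = 318 remain).
Feb has 29 days (318 − 29 = 289 remain).
Mar has 31 days (289 − 31 = 258 remain).
Apr has 30 days (258 − 30 = 228 remain).
May has 31 days (228 − 31 = 197 remain).
Jun has 30 days (197 − 30 = 167 remain).
Jul has 31 days (167 − 31 = 136 remain).
Aug has 31 days (136 − 31 = 105 remain).
Sep has 30 days (105 − 30 = 75 remain).
Oct has 31 days (75 − 31 = 44 remain).
Nov has 30 days (44 − 30 = 14 remain).
14 into Dec → Dec 14.

Dec 14, 2060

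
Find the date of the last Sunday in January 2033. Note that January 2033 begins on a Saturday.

30 January 2033

January 2033 begins on a Saturday, so the first Sunday is January 2 (1 day later).
January 2033 has 31 days. Adding weeks: 2, 9, 16, 23, 30 — the last one ≤ 31 is the 30th.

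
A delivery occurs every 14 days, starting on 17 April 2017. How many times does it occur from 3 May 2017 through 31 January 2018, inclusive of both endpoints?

19

Occurrences land 14·i days after 17 April 2017 for i = 0, 1, 2, …
3 May 2017 is 16 days after the start; 16 ÷ 14 = 1 remainder 2; since the remainder is 2, round up to i = 2. First occurrence in the window: #3 on 15 May 2017 (2×14 = 28 days in).
31 January 2018 is 289 days after the start; 289 ÷ 14 = 20 remainder 9. Last occurrence in the window: #21 on 22 January 2018.
Occurrences #3 through #21: 19 in total.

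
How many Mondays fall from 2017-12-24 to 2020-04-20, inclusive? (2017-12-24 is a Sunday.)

2017-12-24 is a Sunday; the first Monday on or after it is 2017-12-25 (1 day later).
From 2017-12-25 to 2020-04-20: 6 + 365 + 365 + 111 = 847 days (rest of 2017, 2018, 2019, to 2020-04-20 in 2020).
847 ÷ 7 = 121 full weeks with remainder 0, so 121 more Mondays after the first → 122.

122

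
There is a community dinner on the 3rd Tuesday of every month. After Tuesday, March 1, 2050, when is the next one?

March 15, 2050

March 2050 starts on a Tuesday; its first Tuesday is the 1st, so the 3rd Tuesday is the 15th — March 15, 2050.
March 15, 2050 is after March 1, 2050, so that is the next one.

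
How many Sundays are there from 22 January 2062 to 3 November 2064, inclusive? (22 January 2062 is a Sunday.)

22 January 2062 is a Sunday; the first Sunday on or after it is 22 January 2062.
From 22 January 2062 to 3 November 2064: 343 + 365 + 308 = 1016 days (rest of 2062, 2063, to 3 November 2064 in 2064).
1016 ÷ 7 = 145 full weeks with remainder 1, so 145 more Sundays after the first → 146.

146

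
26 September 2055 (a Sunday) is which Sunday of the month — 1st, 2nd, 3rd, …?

4th

Day 26 falls in week ⌈26/7⌉ of the month.
Days 1–7 hold the 1st Sunday, 8–14 the 2nd, 15–21 the 3rd, 22–28 the 4th, 29–31 the 5th.
26 is in the range for the 4th.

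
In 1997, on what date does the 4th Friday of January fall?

The first Friday of January 1997 is January 3.
The 4th Friday is 3 weeks later: 3 + 21 = 24.

January 24, 1997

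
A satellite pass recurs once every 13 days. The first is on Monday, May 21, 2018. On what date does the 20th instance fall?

January 23, 2019

The 20th occurrence is 19 intervals after the first: 19 × 13 = 247 days after May 21, 2018.
May has 31 days — 10 days to the end of May leaves 237.
June has 30 days (207 left).
July has 31 days (176 left).
August has 31 days (145 left).
September has 30 days (115 left).
October has 31 days (84 left).
November has 30 days (54 left).
December has 31 days (23 left).
23 days into January → January 23, 2019.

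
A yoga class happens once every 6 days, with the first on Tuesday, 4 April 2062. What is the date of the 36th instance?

The 36th occurrence is 35 intervals after the first: 35 × 6 = 210 days after 4 April 2062.
April has 30 days — 26 days to the end of April leaves 184.
May has 31 days (153 left).
June has 30 days (123 left).
July has 31 days (92 left).
August has 31 days (61 left).
September has 30 days (31 left).
31 days into October → 31 October 2062.

31 October 2062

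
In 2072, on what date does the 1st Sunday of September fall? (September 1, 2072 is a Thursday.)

September 2072 begins on a Thursday, so the first Sunday is September 4 (3 days later).

4 September 2072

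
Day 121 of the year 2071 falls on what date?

May 1, 2071

January has 31 days (121 − 31 = 90 remain).
February has 28 days (90 − 28 = 62 remain).
March has 31 days (62 − 31 = 31 remain).
April has 30 days (31 − 30 = 1 remain).
1 into May → May 1.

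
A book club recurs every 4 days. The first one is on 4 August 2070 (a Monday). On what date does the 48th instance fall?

The 48th occurrence is 47 intervals after the first: 47 × 4 = 188 days after 4 August 2070.
August has 31 days — 27 days to the end of August leaves 161.
September has 30 days (131 left).
October has 31 days (100 left).
November has 30 days (70 left).
December has 31 days (39 left).
January has 31 days (8 left).
8 days into February → 8 February 2071.

8 February 2071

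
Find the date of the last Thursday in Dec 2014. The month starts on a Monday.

Dec 2014 begins on a Monday, so the first Thursday is Dec 4 (3 days later).
Dec 2014 has 31 days. Adding weeks: 4, 11, 18, 25 — the last one ≤ 31 is the 25th.

Dec 25, 2014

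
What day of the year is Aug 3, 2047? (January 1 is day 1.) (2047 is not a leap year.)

215

Days in months before Aug: 31 + 28 + 31 + 30 + 31 + 30 + 31 = 212.
Plus 3 days into Aug → day 215.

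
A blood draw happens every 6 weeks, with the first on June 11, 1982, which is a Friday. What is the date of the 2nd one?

July 23, 1982

The 2nd occurrence is 1 interval after the first: 1 × 42 = 42 days after June 11, 1982.
June has 30 days — 19 days to the end of June leaves 23.
23 days into July → July 23, 1982.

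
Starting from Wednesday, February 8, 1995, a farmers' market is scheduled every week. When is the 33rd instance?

September 20, 1995

The 33rd occurrence is 32 intervals after the first: 32 × 7 = 224 days after February 8, 1995.
February has 28 days — 20 days to the end of February leaves 204.
March has 31 days (173 left).
April has 30 days (143 left).
May has 31 days (112 left).
June has 30 days (82 left).
July has 31 days (51 left).
August has 31 days (20 left).
20 days into September → September 20, 1995.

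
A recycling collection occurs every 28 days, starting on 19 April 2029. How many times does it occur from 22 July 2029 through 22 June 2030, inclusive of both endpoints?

12

Occurrences land 28·i days after 19 April 2029 for i = 0, 1, 2, …
22 July 2029 is 94 days after the start; 94 ÷ 28 = 3 remainder 10; since the remainder is 10, round up to i = 4. First occurrence in the window: #5 on 9 August 2029 (4×28 = 112 days in).
22 June 2030 is 429 days after the start; 429 ÷ 28 = 15 remainder 9. Last occurrence in the window: #16 on 13 June 2030.
Occurrences #5 through #16: 12 in total.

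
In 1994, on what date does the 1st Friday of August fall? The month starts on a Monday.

August 5, 1994

August 1994 begins on a Monday, so the first Friday is August 5 (4 days later).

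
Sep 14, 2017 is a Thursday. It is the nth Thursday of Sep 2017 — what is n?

2nd

Day 14 falls in week ⌈14/7⌉ of the month.
Days 1–7 hold the 1st Thursday, 8–14 the 2nd, 15–21 the 3rd, 22–28 the 4th, 29–31 the 5th.
14 is in the range for the 2nd.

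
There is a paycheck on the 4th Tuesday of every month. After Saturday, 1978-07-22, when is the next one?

July 1978 starts on a Saturday; its first Tuesday is the 4th, so the 4th Tuesday is the 25th — 1978-07-25.
1978-07-25 is after 1978-07-22, so that is the next one.

1978-07-25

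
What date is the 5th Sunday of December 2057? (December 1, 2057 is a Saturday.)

December 2057 begins on a Saturday, so the first Sunday is December 2 (1 day later).
The 5th Sunday is 4 weeks later: 2 + 28 = 30.

30 December 2057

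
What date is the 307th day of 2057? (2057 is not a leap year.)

Jan has 31 days (307 − 31 = 276 remain).
Feb has 28 days (276 − 28 = 248 remain).
Mar has 31 days (248 − 31 = 217 remain).
Apr has 30 days (217 − 30 = 187 remain).
May has 31 days (187 − 31 = 156 remain).
Jun has 30 days (156 − 30 = 126 remain).
Jul has 31 days (126 − 31 = 95 remain).
Aug has 31 days (95 − 31 = 64 remain).
Sep has 30 days (64 − 30 = 34 remain).
Oct has 31 days (34 − 31 = 3 remain).
3 into Nov → Nov 3.

Nov 3, 2057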